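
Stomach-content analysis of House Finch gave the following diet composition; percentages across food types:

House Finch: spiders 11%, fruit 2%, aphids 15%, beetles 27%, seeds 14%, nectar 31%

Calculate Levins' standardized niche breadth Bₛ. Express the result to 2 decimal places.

0.69

Convert percentages to proportions (divide by 100).
Σpᵢ² = 0.11² + 0.02² + 0.15² + 0.27² + 0.14² + 0.31² = 0.0121 + 0.0004 + 0.0225 + 0.0729 + 0.0196 + 0.0961 = 0.2236
B = 1 / 0.2236 = 4.4723
Bₛ = (B − 1)/(n − 1) = (4.4723 − 1)/(6 − 1) = 3.4723/5 = 0.6945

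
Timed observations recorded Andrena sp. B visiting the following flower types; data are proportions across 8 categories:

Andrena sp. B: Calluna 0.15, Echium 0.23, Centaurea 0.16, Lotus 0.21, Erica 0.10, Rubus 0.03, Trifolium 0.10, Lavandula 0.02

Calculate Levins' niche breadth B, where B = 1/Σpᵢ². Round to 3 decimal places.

Σpᵢ² = 0.15² + 0.23² + 0.16² + 0.21² + 0.10² + 0.03² + 0.10² + 0.02² = 0.0225 + 0.0529 + 0.0256 + 0.0441 + 0.0100 + 0.0009 + 0.0100 + 0.0004 = 0.1664
B = 1 / 0.1664 = 6.00962

6.010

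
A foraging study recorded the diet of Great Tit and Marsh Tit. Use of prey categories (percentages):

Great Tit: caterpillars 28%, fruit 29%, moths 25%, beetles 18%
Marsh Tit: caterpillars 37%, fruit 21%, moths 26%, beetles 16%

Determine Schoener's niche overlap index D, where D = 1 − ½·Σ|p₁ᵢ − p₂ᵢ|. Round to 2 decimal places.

Convert percentages to proportions (divide by 100).
Σ|p₁ᵢ − p₂ᵢ| = 0.09 + 0.08 + 0.01 + 0.02 = 0.20
D = 1 − ½ × 0.20 = 1 − 0.100 = 0.9000

0.90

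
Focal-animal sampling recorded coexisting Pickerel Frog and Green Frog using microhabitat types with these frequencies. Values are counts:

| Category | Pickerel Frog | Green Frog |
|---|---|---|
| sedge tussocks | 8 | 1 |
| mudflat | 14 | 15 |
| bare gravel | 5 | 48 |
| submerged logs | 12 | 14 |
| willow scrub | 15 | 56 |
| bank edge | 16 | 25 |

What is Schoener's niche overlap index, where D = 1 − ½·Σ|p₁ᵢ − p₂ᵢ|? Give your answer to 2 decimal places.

0.63

Proportions for Pickerel Frog (n=70): 8/70=0.1143, 14/70=0.2000, 5/70=0.0714, 12/70=0.1714, 15/70=0.2143, 16/70=0.2286
Proportions for Green Frog (n=159): 1/159=0.0063, 15/159=0.0943, 48/159=0.3019, 14/159=0.0881, 56/159=0.3522, 25/159=0.1572
Σ|p₁ᵢ − p₂ᵢ| = 0.1080 + 0.1057 + 0.2305 + 0.0833 + 0.1379 + 0.0714 = 0.7368
D = 1 − ½ × 0.7368 = 1 − 0.36840 = 0.63160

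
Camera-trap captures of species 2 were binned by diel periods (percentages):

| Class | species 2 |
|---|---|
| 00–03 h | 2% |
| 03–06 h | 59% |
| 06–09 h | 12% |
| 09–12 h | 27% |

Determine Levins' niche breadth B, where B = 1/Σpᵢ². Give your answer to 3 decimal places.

Convert percentages to proportions (divide by 100).
Σpᵢ² = 0.02² + 0.59² + 0.12² + 0.27² = 0.0004 + 0.3481 + 0.0144 + 0.0729 = 0.4358
B = 1 / 0.4358 = 2.29463

2.295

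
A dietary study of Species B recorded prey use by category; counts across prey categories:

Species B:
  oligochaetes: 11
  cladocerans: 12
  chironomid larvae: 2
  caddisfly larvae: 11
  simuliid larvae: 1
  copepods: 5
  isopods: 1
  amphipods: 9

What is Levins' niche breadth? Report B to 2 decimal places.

5.43

Proportions for Species B (n=52): 11/52=0.2115, 12/52=0.2308, 2/52=0.0385, 11/52=0.2115, 1/52=0.0192, 5/52=0.0962, 1/52=0.0192, 9/52=0.1731
Σpᵢ² = 0.2115² + 0.2308² + 0.0385² + 0.2115² + 0.0192² + 0.0962² + 0.0192² + 0.1731² = 0.044732 + 0.053269 + 0.001482 + 0.044732 + 0.000369 + 0.009254 + 0.000369 + 0.029964 = 0.184171
B = 1 / 0.184171 = 5.4297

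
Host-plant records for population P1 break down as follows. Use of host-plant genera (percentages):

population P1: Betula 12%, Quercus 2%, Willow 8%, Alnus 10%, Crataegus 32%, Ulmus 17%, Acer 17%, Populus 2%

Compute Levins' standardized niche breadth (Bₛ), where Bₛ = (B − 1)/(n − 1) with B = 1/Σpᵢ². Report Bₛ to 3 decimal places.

0.602

Convert percentages to proportions (divide by 100).
Σpᵢ² = 0.12² + 0.02² + 0.08² + 0.10² + 0.32² + 0.17² + 0.17² + 0.02² = 0.0144 + 0.0004 + 0.0064 + 0.0100 + 0.1024 + 0.0289 + 0.0289 + 0.0004 = 0.1918
B = 1 / 0.1918 = 5.21376
Bₛ = (B − 1)/(n − 1) = (5.21376 − 1)/(8 − 1) = 4.21376/7 = 0.60197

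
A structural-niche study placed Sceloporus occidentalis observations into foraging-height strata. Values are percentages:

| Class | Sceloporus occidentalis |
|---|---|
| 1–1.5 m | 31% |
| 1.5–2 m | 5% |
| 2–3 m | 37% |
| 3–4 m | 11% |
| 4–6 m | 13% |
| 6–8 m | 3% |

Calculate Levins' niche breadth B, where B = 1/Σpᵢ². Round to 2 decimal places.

3.77

Convert percentages to proportions (divide by 100).
Σpᵢ² = 0.31² + 0.05² + 0.37² + 0.11² + 0.13² + 0.03² = 0.0961 + 0.0025 + 0.1369 + 0.0121 + 0.0169 + 0.0009 = 0.2654
B = 1 / 0.2654 = 3.7679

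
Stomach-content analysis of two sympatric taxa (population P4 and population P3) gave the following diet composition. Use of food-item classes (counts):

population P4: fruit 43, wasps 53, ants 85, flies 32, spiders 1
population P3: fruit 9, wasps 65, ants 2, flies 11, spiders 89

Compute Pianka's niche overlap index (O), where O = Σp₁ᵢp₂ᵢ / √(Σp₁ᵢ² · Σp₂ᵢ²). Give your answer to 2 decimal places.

0.35

Proportions for population P4 (n=214): 43/214=0.2009, 53/214=0.2477, 85/214=0.3972, 32/214=0.1495, 1/214=0.0047
Proportions for population P3 (n=176): 9/176=0.0511, 65/176=0.3693, 2/176=0.0114, 11/176=0.0625, 89/176=0.5057
Σ p₁ᵢp₂ᵢ = 0.010266 + 0.091476 + 0.004528 + 0.009344 + 0.002377 = 0.117991
Σp_1ᵢ² = 0.2009² + 0.2477² + 0.3972² + 0.1495² + 0.0047² = 0.040361 + 0.061355 + 0.157768 + 0.022350 + 0.000022 = 0.281856
Σp_2ᵢ² = 0.0511² + 0.3693² + 0.0114² + 0.0625² + 0.5057² = 0.002611 + 0.136382 + 0.000130 + 0.003906 + 0.255732 = 0.398761
O = 0.117991 / √(0.281856 × 0.398761) = 0.117991 / 0.3352509 = 0.3519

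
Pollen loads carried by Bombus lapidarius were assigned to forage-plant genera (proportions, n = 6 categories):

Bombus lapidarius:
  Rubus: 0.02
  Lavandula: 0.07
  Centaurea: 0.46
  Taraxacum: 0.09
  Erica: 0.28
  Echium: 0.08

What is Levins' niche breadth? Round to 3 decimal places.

3.228

Σpᵢ² = 0.02² + 0.07² + 0.46² + 0.09² + 0.28² + 0.08² = 0.0004 + 0.0049 + 0.2116 + 0.0081 + 0.0784 + 0.0064 = 0.3098
B = 1 / 0.3098 = 3.22789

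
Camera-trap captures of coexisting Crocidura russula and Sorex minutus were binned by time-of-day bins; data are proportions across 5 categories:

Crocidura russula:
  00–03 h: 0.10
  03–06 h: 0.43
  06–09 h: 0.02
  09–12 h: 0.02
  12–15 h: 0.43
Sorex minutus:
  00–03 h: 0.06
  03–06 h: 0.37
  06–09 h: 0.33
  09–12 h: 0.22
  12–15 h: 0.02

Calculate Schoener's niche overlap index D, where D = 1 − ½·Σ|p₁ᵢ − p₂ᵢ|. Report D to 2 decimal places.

Σ|p₁ᵢ − p₂ᵢ| = 0.04 + 0.06 + 0.31 + 0.20 + 0.41 = 1.02
D = 1 − ½ × 1.02 = 1 − 0.510 = 0.4900

0.49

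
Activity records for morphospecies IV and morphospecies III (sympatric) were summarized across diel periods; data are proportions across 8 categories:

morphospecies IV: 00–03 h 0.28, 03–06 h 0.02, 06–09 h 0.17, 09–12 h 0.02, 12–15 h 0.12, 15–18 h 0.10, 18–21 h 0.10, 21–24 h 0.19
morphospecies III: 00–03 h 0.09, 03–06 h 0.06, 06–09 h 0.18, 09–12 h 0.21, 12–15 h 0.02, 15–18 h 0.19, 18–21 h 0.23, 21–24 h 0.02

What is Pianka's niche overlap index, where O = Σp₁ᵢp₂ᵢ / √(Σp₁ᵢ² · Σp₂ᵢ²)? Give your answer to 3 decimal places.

Σ p₁ᵢp₂ᵢ = 0.0252 + 0.0012 + 0.0306 + 0.0042 + 0.0024 + 0.0190 + 0.0230 + 0.0038 = 0.1094
Σp_1ᵢ² = 0.28² + 0.02² + 0.17² + 0.02² + 0.12² + 0.10² + 0.10² + 0.19² = 0.0784 + 0.0004 + 0.0289 + 0.0004 + 0.0144 + 0.0100 + 0.0100 + 0.0361 = 0.1786
Σp_2ᵢ² = 0.09² + 0.06² + 0.18² + 0.21² + 0.02² + 0.19² + 0.23² + 0.02² = 0.0081 + 0.0036 + 0.0324 + 0.0441 + 0.0004 + 0.0361 + 0.0529 + 0.0004 = 0.1780
O = 0.1094 / √(0.1786 × 0.1780) = 0.1094 / 0.178300 = 0.61357

0.614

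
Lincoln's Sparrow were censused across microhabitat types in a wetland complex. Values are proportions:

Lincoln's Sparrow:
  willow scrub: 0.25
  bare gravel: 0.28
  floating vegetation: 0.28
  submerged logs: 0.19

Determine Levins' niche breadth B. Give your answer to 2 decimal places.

Σpᵢ² = 0.25² + 0.28² + 0.28² + 0.19² = 0.0625 + 0.0784 + 0.0784 + 0.0361 = 0.2554
B = 1 / 0.2554 = 3.9154

3.92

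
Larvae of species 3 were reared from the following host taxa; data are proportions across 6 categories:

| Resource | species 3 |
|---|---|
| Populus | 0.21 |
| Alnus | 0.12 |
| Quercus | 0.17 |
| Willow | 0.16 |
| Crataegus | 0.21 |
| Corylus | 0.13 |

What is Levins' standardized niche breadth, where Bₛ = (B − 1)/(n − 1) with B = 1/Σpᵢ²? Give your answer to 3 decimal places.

0.949

Σpᵢ² = 0.21² + 0.12² + 0.17² + 0.16² + 0.21² + 0.13² = 0.0441 + 0.0144 + 0.0289 + 0.0256 + 0.0441 + 0.0169 = 0.1740
B = 1 / 0.1740 = 5.74713
Bₛ = (B − 1)/(n − 1) = (5.74713 − 1)/(6 − 1) = 4.74713/5 = 0.94943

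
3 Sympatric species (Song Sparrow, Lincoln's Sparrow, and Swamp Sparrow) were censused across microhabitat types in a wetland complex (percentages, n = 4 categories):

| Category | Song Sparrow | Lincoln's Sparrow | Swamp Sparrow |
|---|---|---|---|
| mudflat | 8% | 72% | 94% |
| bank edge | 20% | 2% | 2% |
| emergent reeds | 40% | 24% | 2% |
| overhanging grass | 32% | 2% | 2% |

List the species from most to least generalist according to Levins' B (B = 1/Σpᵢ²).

Convert percentages to proportions (divide by 100).
Σp_Songᵢ² = 0.08² + 0.20² + 0.40² + 0.32² = 0.0064 + 0.0400 + 0.1600 + 0.1024 = 0.3088
B_Song = 1 / 0.3088 = 3.2383
Σp_Lincᵢ² = 0.72² + 0.02² + 0.24² + 0.02² = 0.5184 + 0.0004 + 0.0576 + 0.0004 = 0.5768
B_Linc = 1 / 0.5768 = 1.7337
Σp_Swamᵢ² = 0.94² + 0.02² + 0.02² + 0.02² = 0.8836 + 0.0004 + 0.0004 + 0.0004 = 0.8848
B_Swam = 1 / 0.8848 = 1.1302
Ranking by B (broadest → narrowest): Song Sparrow (3.24) > Lincoln's Sparrow (1.73) > Swamp Sparrow (1.13)

Song Sparrow > Lincoln's Sparrow > Swamp Sparrow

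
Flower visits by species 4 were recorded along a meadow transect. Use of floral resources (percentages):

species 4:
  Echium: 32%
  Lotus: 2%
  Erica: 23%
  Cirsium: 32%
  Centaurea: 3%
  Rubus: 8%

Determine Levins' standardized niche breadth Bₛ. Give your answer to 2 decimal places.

0.55

Convert percentages to proportions (divide by 100).
Σpᵢ² = 0.32² + 0.02² + 0.23² + 0.32² + 0.03² + 0.08² = 0.1024 + 0.0004 + 0.0529 + 0.1024 + 0.0009 + 0.0064 = 0.2654
B = 1 / 0.2654 = 3.7679
Bₛ = (B − 1)/(n − 1) = (3.7679 − 1)/(6 − 1) = 2.7679/5 = 0.5536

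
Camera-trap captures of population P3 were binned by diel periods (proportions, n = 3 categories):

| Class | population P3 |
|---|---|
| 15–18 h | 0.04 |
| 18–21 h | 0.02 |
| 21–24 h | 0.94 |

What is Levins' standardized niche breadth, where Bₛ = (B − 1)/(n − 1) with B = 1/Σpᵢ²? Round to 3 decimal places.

Σpᵢ² = 0.04² + 0.02² + 0.94² = 0.0016 + 0.0004 + 0.8836 = 0.8856
B = 1 / 0.8856 = 1.12918
Bₛ = (B − 1)/(n − 1) = (1.12918 − 1)/(3 − 1) = 0.12918/2 = 0.06459

0.065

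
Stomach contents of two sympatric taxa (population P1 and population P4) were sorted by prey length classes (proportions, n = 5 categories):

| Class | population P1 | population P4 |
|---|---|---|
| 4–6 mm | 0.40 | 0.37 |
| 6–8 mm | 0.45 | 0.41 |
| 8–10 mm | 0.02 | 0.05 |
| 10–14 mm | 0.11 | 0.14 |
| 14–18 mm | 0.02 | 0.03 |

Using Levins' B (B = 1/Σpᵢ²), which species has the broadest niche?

population P4

Σp_P1ᵢ² = 0.40² + 0.45² + 0.02² + 0.11² + 0.02² = 0.1600 + 0.2025 + 0.0004 + 0.0121 + 0.0004 = 0.3754
B_P1 = 1 / 0.3754 = 2.6638
Σp_P4ᵢ² = 0.37² + 0.41² + 0.05² + 0.14² + 0.03² = 0.1369 + 0.1681 + 0.0025 + 0.0196 + 0.0009 = 0.3280
B_P4 = 1 / 0.3280 = 3.0488
Highest B → broadest niche (most generalist): population P4 (B = 3.05).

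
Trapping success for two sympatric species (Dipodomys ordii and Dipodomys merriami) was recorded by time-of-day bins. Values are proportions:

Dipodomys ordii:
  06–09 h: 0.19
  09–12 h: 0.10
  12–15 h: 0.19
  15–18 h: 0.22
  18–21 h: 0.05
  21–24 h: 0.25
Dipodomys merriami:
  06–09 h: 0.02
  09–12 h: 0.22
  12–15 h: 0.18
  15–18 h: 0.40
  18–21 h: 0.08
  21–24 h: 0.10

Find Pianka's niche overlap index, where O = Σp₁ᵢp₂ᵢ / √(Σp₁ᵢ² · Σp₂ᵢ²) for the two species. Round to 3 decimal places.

Σ p₁ᵢp₂ᵢ = 0.0038 + 0.0220 + 0.0342 + 0.0880 + 0.0040 + 0.0250 = 0.1770
Σp_1ᵢ² = 0.19² + 0.10² + 0.19² + 0.22² + 0.05² + 0.25² = 0.0361 + 0.0100 + 0.0361 + 0.0484 + 0.0025 + 0.0625 = 0.1956
Σp_2ᵢ² = 0.02² + 0.22² + 0.18² + 0.40² + 0.08² + 0.10² = 0.0004 + 0.0484 + 0.0324 + 0.1600 + 0.0064 + 0.0100 = 0.2576
O = 0.1770 / √(0.1956 × 0.2576) = 0.1770 / 0.224470 = 0.78852

0.789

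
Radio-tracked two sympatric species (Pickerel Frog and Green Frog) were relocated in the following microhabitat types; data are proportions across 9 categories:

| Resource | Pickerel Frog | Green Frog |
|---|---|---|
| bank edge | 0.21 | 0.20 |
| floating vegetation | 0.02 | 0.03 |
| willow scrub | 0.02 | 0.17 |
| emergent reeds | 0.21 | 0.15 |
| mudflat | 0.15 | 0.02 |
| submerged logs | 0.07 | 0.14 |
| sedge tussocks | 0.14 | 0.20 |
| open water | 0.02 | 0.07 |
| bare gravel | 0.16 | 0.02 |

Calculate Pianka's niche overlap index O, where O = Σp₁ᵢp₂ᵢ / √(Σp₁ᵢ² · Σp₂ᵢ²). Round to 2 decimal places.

0.77

Σ p₁ᵢp₂ᵢ = 0.0420 + 0.0006 + 0.0034 + 0.0315 + 0.0030 + 0.0098 + 0.0280 + 0.0014 + 0.0032 = 0.1229
Σp_1ᵢ² = 0.21² + 0.02² + 0.02² + 0.21² + 0.15² + 0.07² + 0.14² + 0.02² + 0.16² = 0.0441 + 0.0004 + 0.0004 + 0.0441 + 0.0225 + 0.0049 + 0.0196 + 0.0004 + 0.0256 = 0.1620
Σp_2ᵢ² = 0.20² + 0.03² + 0.17² + 0.15² + 0.02² + 0.14² + 0.20² + 0.07² + 0.02² = 0.0400 + 0.0009 + 0.0289 + 0.0225 + 0.0004 + 0.0196 + 0.0400 + 0.0049 + 0.0004 = 0.1576
O = 0.1229 / √(0.1620 × 0.1576) = 0.1229 / 0.15978 = 0.7692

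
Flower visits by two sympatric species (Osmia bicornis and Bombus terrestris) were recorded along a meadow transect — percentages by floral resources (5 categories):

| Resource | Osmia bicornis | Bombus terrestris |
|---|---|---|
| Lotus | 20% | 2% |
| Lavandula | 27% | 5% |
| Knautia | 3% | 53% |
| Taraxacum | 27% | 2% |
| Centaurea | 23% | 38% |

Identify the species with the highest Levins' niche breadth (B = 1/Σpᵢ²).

Convert percentages to proportions (divide by 100).
Σp_bicoᵢ² = 0.20² + 0.27² + 0.03² + 0.27² + 0.23² = 0.0400 + 0.0729 + 0.0009 + 0.0729 + 0.0529 = 0.2396
B_bico = 1 / 0.2396 = 4.1736
Σp_terrᵢ² = 0.02² + 0.05² + 0.53² + 0.02² + 0.38² = 0.0004 + 0.0025 + 0.2809 + 0.0004 + 0.1444 = 0.4286
B_terr = 1 / 0.4286 = 2.3332
Highest B → broadest niche (most generalist): Osmia bicornis (B = 4.17).

Osmia bicornis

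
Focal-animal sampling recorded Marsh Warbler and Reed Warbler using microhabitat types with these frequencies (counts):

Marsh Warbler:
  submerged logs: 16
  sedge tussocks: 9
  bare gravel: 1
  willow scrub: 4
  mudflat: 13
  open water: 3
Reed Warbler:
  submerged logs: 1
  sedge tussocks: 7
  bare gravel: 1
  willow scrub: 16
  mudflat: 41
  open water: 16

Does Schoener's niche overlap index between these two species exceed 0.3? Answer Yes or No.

Yes

Proportions for Marsh Warbler (n=46): 16/46=0.3478, 9/46=0.1957, 1/46=0.0217, 4/46=0.0870, 13/46=0.2826, 3/46=0.0652
Proportions for Reed Warbler (n=82): 1/82=0.0122, 7/82=0.0854, 1/82=0.0122, 16/82=0.1951, 41/82=0.5000, 16/82=0.1951
Σ|p₁ᵢ − p₂ᵢ| = 0.3356 + 0.1103 + 0.0095 + 0.1081 + 0.2174 + 0.1299 = 0.9108
D = 1 − ½ × 0.9108 = 1 − 0.45540 = 0.54460
D = 0.54460 > 0.3 → Yes.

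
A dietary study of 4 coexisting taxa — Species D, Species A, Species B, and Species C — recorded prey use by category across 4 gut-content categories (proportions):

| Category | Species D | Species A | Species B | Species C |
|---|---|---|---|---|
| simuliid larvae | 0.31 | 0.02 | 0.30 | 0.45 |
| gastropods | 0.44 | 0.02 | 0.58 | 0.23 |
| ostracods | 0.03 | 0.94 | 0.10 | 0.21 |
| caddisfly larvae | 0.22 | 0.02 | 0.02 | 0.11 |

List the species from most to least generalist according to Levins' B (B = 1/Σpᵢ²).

Species C > Species D > Species B > Species A

Σp_Dᵢ² = 0.31² + 0.44² + 0.03² + 0.22² = 0.0961 + 0.1936 + 0.0009 + 0.0484 = 0.3390
B_D = 1 / 0.3390 = 2.9499
Σp_Aᵢ² = 0.02² + 0.02² + 0.94² + 0.02² = 0.0004 + 0.0004 + 0.8836 + 0.0004 = 0.8848
B_A = 1 / 0.8848 = 1.1302
Σp_Bᵢ² = 0.30² + 0.58² + 0.10² + 0.02² = 0.0900 + 0.3364 + 0.0100 + 0.0004 = 0.4368
B_B = 1 / 0.4368 = 2.2894
Σp_Cᵢ² = 0.45² + 0.23² + 0.21² + 0.11² = 0.2025 + 0.0529 + 0.0441 + 0.0121 = 0.3116
B_C = 1 / 0.3116 = 3.2092
Ranking by B (broadest → narrowest): Species C (3.21) > Species D (2.95) > Species B (2.29) > Species A (1.13)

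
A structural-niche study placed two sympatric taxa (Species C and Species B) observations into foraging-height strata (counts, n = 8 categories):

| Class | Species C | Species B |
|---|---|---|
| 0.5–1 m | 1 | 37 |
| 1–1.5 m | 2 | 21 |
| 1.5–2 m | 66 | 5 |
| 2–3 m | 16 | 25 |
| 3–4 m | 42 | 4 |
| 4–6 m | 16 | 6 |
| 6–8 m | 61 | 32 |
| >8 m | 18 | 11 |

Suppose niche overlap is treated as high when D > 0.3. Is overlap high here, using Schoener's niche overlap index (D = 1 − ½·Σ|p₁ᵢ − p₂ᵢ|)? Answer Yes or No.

Yes

Proportions for Species C (n=222): 1/222=0.0045, 2/222=0.0090, 66/222=0.2973, 16/222=0.0721, 42/222=0.1892, 16/222=0.0721, 61/222=0.2748, 18/222=0.0811
Proportions for Species B (n=141): 37/141=0.2624, 21/141=0.1489, 5/141=0.0355, 25/141=0.1773, 4/141=0.0284, 6/141=0.0426, 32/141=0.2270, 11/141=0.0780
Σ|p₁ᵢ − p₂ᵢ| = 0.2579 + 0.1399 + 0.2618 + 0.1052 + 0.1608 + 0.0295 + 0.0478 + 0.0031 = 1.0060
D = 1 − ½ × 1.0060 = 1 − 0.50300 = 0.49700
D = 0.49700 > 0.3 → Yes.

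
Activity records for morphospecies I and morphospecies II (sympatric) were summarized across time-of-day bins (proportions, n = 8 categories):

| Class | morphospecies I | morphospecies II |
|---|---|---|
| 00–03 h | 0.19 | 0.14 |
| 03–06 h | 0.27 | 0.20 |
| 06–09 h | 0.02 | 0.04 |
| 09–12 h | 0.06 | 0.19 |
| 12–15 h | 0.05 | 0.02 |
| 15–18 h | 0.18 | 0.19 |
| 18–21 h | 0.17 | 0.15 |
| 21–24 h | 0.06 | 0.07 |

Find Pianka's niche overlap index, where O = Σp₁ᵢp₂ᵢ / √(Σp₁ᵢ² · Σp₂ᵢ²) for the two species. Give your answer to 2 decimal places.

0.92

Σ p₁ᵢp₂ᵢ = 0.0266 + 0.0540 + 0.0008 + 0.0114 + 0.0010 + 0.0342 + 0.0255 + 0.0042 = 0.1577
Σp_1ᵢ² = 0.19² + 0.27² + 0.02² + 0.06² + 0.05² + 0.18² + 0.17² + 0.06² = 0.0361 + 0.0729 + 0.0004 + 0.0036 + 0.0025 + 0.0324 + 0.0289 + 0.0036 = 0.1804
Σp_2ᵢ² = 0.14² + 0.20² + 0.04² + 0.19² + 0.02² + 0.19² + 0.15² + 0.07² = 0.0196 + 0.0400 + 0.0016 + 0.0361 + 0.0004 + 0.0361 + 0.0225 + 0.0049 = 0.1612
O = 0.1577 / √(0.1804 × 0.1612) = 0.1577 / 0.17053 = 0.9248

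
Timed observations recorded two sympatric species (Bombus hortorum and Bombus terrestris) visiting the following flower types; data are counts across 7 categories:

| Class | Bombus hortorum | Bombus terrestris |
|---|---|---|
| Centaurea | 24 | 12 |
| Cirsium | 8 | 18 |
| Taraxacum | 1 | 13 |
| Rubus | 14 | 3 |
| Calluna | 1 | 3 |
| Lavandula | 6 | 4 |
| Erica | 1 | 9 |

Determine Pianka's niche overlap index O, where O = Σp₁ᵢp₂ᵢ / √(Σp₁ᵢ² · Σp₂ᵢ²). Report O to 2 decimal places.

Proportions for Bombus hortorum (n=55): 24/55=0.4364, 8/55=0.1455, 1/55=0.0182, 14/55=0.2545, 1/55=0.0182, 6/55=0.1091, 1/55=0.0182
Proportions for Bombus terrestris (n=62): 12/62=0.1935, 18/62=0.2903, 13/62=0.2097, 3/62=0.0484, 3/62=0.0484, 4/62=0.0645, 9/62=0.1452
Σ p₁ᵢp₂ᵢ = 0.084443 + 0.042239 + 0.003817 + 0.012318 + 0.000881 + 0.007037 + 0.002643 = 0.153378
Σp_1ᵢ² = 0.4364² + 0.1455² + 0.0182² + 0.2545² + 0.0182² + 0.1091² + 0.0182² = 0.190445 + 0.021170 + 0.000331 + 0.064770 + 0.000331 + 0.011903 + 0.000331 = 0.289281
Σp_2ᵢ² = 0.1935² + 0.2903² + 0.2097² + 0.0484² + 0.0484² + 0.0645² + 0.1452² = 0.037442 + 0.084274 + 0.043974 + 0.002343 + 0.002343 + 0.004160 + 0.021083 = 0.195619
O = 0.153378 / √(0.289281 × 0.195619) = 0.153378 / 0.2378841 = 0.6448

0.64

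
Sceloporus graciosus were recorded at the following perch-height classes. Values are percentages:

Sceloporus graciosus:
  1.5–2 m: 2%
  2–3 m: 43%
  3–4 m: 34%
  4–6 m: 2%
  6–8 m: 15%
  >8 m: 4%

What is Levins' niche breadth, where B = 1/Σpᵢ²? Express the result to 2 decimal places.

Convert percentages to proportions (divide by 100).
Σpᵢ² = 0.02² + 0.43² + 0.34² + 0.02² + 0.15² + 0.04² = 0.0004 + 0.1849 + 0.1156 + 0.0004 + 0.0225 + 0.0016 = 0.3254
B = 1 / 0.3254 = 3.0731

3.07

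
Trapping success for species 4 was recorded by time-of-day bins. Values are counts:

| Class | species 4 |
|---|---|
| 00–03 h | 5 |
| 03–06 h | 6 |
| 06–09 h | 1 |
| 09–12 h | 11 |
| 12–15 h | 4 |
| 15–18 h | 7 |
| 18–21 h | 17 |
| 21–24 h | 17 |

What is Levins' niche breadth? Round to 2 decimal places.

5.60

Proportions for species 4 (n=68): 5/68=0.0735, 6/68=0.0882, 1/68=0.0147, 11/68=0.1618, 4/68=0.0588, 7/68=0.1029, 17/68=0.2500, 17/68=0.2500
Σpᵢ² = 0.0735² + 0.0882² + 0.0147² + 0.1618² + 0.0588² + 0.1029² + 0.2500² + 0.2500² = 0.005402 + 0.007779 + 0.000216 + 0.026179 + 0.003457 + 0.010588 + 0.062500 + 0.062500 = 0.178621
B = 1 / 0.178621 = 5.5984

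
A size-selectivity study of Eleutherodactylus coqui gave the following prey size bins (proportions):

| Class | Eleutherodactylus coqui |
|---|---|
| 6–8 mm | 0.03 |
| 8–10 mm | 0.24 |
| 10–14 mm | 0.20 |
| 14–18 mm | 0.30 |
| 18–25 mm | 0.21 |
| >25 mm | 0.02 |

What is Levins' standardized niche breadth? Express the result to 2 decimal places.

Σpᵢ² = 0.03² + 0.24² + 0.20² + 0.30² + 0.21² + 0.02² = 0.0009 + 0.0576 + 0.0400 + 0.0900 + 0.0441 + 0.0004 = 0.2330
B = 1 / 0.2330 = 4.2918
Bₛ = (B − 1)/(n − 1) = (4.2918 − 1)/(6 − 1) = 3.2918/5 = 0.6584

0.66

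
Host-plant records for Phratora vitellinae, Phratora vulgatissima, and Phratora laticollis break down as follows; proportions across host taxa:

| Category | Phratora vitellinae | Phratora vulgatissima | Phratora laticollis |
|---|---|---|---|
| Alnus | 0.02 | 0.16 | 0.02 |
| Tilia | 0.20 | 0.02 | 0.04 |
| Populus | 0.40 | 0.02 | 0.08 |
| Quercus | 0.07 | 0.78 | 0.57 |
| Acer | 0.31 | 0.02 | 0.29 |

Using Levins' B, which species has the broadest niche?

Phratora vitellinae

Σp_viteᵢ² = 0.02² + 0.20² + 0.40² + 0.07² + 0.31² = 0.0004 + 0.0400 + 0.1600 + 0.0049 + 0.0961 = 0.3014
B_vite = 1 / 0.3014 = 3.3179
Σp_vulgᵢ² = 0.16² + 0.02² + 0.02² + 0.78² + 0.02² = 0.0256 + 0.0004 + 0.0004 + 0.6084 + 0.0004 = 0.6352
B_vulg = 1 / 0.6352 = 1.5743
Σp_latiᵢ² = 0.02² + 0.04² + 0.08² + 0.57² + 0.29² = 0.0004 + 0.0016 + 0.0064 + 0.3249 + 0.0841 = 0.4174
B_lati = 1 / 0.4174 = 2.3958
Highest B → broadest niche (most generalist): Phratora vitellinae (B = 3.32).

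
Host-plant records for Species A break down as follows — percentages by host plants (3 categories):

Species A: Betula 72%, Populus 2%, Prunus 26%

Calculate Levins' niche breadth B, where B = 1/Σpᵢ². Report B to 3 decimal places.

1.705

Convert percentages to proportions (divide by 100).
Σpᵢ² = 0.72² + 0.02² + 0.26² = 0.5184 + 0.0004 + 0.0676 = 0.5864
B = 1 / 0.5864 = 1.70532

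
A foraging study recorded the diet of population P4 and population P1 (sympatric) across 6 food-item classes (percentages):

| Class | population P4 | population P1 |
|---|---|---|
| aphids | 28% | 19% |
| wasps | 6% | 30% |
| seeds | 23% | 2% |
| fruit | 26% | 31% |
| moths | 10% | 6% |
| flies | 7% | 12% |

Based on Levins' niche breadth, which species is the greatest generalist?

Convert percentages to proportions (divide by 100).
Σp_P4ᵢ² = 0.28² + 0.06² + 0.23² + 0.26² + 0.10² + 0.07² = 0.0784 + 0.0036 + 0.0529 + 0.0676 + 0.0100 + 0.0049 = 0.2174
B_P4 = 1 / 0.2174 = 4.5998
Σp_P1ᵢ² = 0.19² + 0.30² + 0.02² + 0.31² + 0.06² + 0.12² = 0.0361 + 0.0900 + 0.0004 + 0.0961 + 0.0036 + 0.0144 = 0.2406
B_P1 = 1 / 0.2406 = 4.1563
Highest B → broadest niche (most generalist): population P4 (B = 4.60).

population P4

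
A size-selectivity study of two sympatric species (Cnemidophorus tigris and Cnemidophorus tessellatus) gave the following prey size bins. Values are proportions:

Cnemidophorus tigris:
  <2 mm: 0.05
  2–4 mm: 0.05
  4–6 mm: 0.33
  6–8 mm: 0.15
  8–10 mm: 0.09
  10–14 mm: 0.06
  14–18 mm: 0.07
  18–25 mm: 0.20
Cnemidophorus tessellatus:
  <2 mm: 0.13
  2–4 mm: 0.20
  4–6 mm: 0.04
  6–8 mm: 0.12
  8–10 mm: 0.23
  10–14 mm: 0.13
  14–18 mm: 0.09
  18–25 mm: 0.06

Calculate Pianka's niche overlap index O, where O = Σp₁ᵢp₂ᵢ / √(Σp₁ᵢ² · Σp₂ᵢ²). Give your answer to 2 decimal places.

0.55

Σ p₁ᵢp₂ᵢ = 0.0065 + 0.0100 + 0.0132 + 0.0180 + 0.0207 + 0.0078 + 0.0063 + 0.0120 = 0.0945
Σp_1ᵢ² = 0.05² + 0.05² + 0.33² + 0.15² + 0.09² + 0.06² + 0.07² + 0.20² = 0.0025 + 0.0025 + 0.1089 + 0.0225 + 0.0081 + 0.0036 + 0.0049 + 0.0400 = 0.1930
Σp_2ᵢ² = 0.13² + 0.20² + 0.04² + 0.12² + 0.23² + 0.13² + 0.09² + 0.06² = 0.0169 + 0.0400 + 0.0016 + 0.0144 + 0.0529 + 0.0169 + 0.0081 + 0.0036 = 0.1544
O = 0.0945 / √(0.1930 × 0.1544) = 0.0945 / 0.17262 = 0.5474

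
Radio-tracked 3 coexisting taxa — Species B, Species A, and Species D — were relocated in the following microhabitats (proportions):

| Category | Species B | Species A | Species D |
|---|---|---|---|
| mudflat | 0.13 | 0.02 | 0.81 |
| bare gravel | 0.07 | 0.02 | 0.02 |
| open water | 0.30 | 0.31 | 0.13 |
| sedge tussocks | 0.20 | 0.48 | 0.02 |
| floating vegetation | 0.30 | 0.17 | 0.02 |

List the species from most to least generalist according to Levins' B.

Σp_Bᵢ² = 0.13² + 0.07² + 0.30² + 0.20² + 0.30² = 0.0169 + 0.0049 + 0.0900 + 0.0400 + 0.0900 = 0.2418
B_B = 1 / 0.2418 = 4.1356
Σp_Aᵢ² = 0.02² + 0.02² + 0.31² + 0.48² + 0.17² = 0.0004 + 0.0004 + 0.0961 + 0.2304 + 0.0289 = 0.3562
B_A = 1 / 0.3562 = 2.8074
Σp_Dᵢ² = 0.81² + 0.02² + 0.13² + 0.02² + 0.02² = 0.6561 + 0.0004 + 0.0169 + 0.0004 + 0.0004 = 0.6742
B_D = 1 / 0.6742 = 1.4832
Ranking by B (broadest → narrowest): Species B (4.14) > Species A (2.81) > Species D (1.48)

Species B > Species A > Species D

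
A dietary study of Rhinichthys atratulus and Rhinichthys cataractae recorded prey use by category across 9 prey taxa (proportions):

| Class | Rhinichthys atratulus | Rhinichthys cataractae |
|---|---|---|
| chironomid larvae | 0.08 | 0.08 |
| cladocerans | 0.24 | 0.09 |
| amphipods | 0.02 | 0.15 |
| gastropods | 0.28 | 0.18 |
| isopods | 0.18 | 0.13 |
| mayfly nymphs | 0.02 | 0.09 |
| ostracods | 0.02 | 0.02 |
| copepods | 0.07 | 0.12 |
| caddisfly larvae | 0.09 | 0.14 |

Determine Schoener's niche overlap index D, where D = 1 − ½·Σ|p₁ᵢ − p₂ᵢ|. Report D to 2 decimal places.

Σ|p₁ᵢ − p₂ᵢ| = 0.00 + 0.15 + 0.13 + 0.10 + 0.05 + 0.07 + 0.00 + 0.05 + 0.05 = 0.60
D = 1 − ½ × 0.60 = 1 − 0.300 = 0.7000

0.70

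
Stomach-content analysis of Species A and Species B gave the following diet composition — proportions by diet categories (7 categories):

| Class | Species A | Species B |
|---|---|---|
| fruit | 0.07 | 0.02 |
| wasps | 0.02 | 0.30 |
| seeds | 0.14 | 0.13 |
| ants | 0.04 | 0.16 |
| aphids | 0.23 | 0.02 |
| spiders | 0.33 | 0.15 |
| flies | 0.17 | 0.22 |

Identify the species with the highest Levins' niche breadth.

Σp_Aᵢ² = 0.07² + 0.02² + 0.14² + 0.04² + 0.23² + 0.33² + 0.17² = 0.0049 + 0.0004 + 0.0196 + 0.0016 + 0.0529 + 0.1089 + 0.0289 = 0.2172
B_A = 1 / 0.2172 = 4.6041
Σp_Bᵢ² = 0.02² + 0.30² + 0.13² + 0.16² + 0.02² + 0.15² + 0.22² = 0.0004 + 0.0900 + 0.0169 + 0.0256 + 0.0004 + 0.0225 + 0.0484 = 0.2042
B_B = 1 / 0.2042 = 4.8972
Highest B → broadest niche (most generalist): Species B (B = 4.90).

Species B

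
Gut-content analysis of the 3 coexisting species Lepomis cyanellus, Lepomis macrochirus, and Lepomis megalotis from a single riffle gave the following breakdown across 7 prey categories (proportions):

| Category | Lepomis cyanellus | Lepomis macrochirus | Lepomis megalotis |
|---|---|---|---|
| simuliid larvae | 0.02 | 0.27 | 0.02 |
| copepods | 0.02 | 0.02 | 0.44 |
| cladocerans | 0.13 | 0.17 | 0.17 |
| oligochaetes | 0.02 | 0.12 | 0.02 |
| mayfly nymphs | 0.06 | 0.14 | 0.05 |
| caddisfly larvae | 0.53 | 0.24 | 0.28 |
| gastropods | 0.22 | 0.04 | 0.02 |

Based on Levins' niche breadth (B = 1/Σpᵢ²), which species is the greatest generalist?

Σp_cyanᵢ² = 0.02² + 0.02² + 0.13² + 0.02² + 0.06² + 0.53² + 0.22² = 0.0004 + 0.0004 + 0.0169 + 0.0004 + 0.0036 + 0.2809 + 0.0484 = 0.3510
B_cyan = 1 / 0.3510 = 2.8490
Σp_macrᵢ² = 0.27² + 0.02² + 0.17² + 0.12² + 0.14² + 0.24² + 0.04² = 0.0729 + 0.0004 + 0.0289 + 0.0144 + 0.0196 + 0.0576 + 0.0016 = 0.1954
B_macr = 1 / 0.1954 = 5.1177
Σp_megaᵢ² = 0.02² + 0.44² + 0.17² + 0.02² + 0.05² + 0.28² + 0.02² = 0.0004 + 0.1936 + 0.0289 + 0.0004 + 0.0025 + 0.0784 + 0.0004 = 0.3046
B_mega = 1 / 0.3046 = 3.2830
Highest B → broadest niche (most generalist): Lepomis macrochirus (B = 5.12).

Lepomis macrochirus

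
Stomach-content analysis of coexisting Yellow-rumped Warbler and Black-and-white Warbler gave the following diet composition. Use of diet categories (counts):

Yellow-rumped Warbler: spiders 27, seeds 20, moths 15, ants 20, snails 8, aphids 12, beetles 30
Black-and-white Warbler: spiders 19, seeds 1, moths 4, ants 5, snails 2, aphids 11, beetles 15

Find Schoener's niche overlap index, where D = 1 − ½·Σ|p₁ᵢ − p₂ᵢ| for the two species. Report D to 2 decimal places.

0.73

Proportions for Yellow-rumped Warbler (n=132): 27/132=0.2045, 20/132=0.1515, 15/132=0.1136, 20/132=0.1515, 8/132=0.0606, 12/132=0.0909, 30/132=0.2273
Proportions for Black-and-white Warbler (n=57): 19/57=0.3333, 1/57=0.0175, 4/57=0.0702, 5/57=0.0877, 2/57=0.0351, 11/57=0.1930, 15/57=0.2632
Σ|p₁ᵢ − p₂ᵢ| = 0.1288 + 0.1340 + 0.0434 + 0.0638 + 0.0255 + 0.1021 + 0.0359 = 0.5335
D = 1 − ½ × 0.5335 = 1 − 0.26675 = 0.73325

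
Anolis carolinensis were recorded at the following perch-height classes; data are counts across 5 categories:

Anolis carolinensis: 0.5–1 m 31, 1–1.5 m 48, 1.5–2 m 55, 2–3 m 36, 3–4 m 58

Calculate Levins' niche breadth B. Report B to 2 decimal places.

Proportions for Anolis carolinensis (n=228): 31/228=0.1360, 48/228=0.2105, 55/228=0.2412, 36/228=0.1579, 58/228=0.2544
Σpᵢ² = 0.1360² + 0.2105² + 0.2412² + 0.1579² + 0.2544² = 0.018496 + 0.044310 + 0.058177 + 0.024932 + 0.064719 = 0.210634
B = 1 / 0.210634 = 4.7476

4.75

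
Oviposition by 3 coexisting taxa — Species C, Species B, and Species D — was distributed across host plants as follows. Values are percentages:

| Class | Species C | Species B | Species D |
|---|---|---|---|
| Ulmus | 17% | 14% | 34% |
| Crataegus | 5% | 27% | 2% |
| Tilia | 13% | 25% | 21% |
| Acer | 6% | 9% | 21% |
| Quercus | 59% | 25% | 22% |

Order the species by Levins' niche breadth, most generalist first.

Species B > Species D > Species C

Convert percentages to proportions (divide by 100).
Σp_Cᵢ² = 0.17² + 0.05² + 0.13² + 0.06² + 0.59² = 0.0289 + 0.0025 + 0.0169 + 0.0036 + 0.3481 = 0.4000
B_C = 1 / 0.4000 = 2.5000
Σp_Bᵢ² = 0.14² + 0.27² + 0.25² + 0.09² + 0.25² = 0.0196 + 0.0729 + 0.0625 + 0.0081 + 0.0625 = 0.2256
B_B = 1 / 0.2256 = 4.4326
Σp_Dᵢ² = 0.34² + 0.02² + 0.21² + 0.21² + 0.22² = 0.1156 + 0.0004 + 0.0441 + 0.0441 + 0.0484 = 0.2526
B_D = 1 / 0.2526 = 3.9588
Ranking by B (broadest → narrowest): Species B (4.43) > Species D (3.96) > Species C (2.50)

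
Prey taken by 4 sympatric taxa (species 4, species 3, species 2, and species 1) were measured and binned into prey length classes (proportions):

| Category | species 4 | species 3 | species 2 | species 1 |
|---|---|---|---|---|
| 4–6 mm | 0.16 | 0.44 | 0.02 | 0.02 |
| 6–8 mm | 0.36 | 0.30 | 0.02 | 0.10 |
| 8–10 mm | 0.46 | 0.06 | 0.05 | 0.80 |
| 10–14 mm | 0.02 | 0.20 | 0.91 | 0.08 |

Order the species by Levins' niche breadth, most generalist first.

species 3 > species 4 > species 1 > species 2

Σp_4ᵢ² = 0.16² + 0.36² + 0.46² + 0.02² = 0.0256 + 0.1296 + 0.2116 + 0.0004 = 0.3672
B_4 = 1 / 0.3672 = 2.7233
Σp_3ᵢ² = 0.44² + 0.30² + 0.06² + 0.20² = 0.1936 + 0.0900 + 0.0036 + 0.0400 = 0.3272
B_3 = 1 / 0.3272 = 3.0562
Σp_2ᵢ² = 0.02² + 0.02² + 0.05² + 0.91² = 0.0004 + 0.0004 + 0.0025 + 0.8281 = 0.8314
B_2 = 1 / 0.8314 = 1.2028
Σp_1ᵢ² = 0.02² + 0.10² + 0.80² + 0.08² = 0.0004 + 0.0100 + 0.6400 + 0.0064 = 0.6568
B_1 = 1 / 0.6568 = 1.5225
Ranking by B (broadest → narrowest): species 3 (3.06) > species 4 (2.72) > species 1 (1.52) > species 2 (1.20)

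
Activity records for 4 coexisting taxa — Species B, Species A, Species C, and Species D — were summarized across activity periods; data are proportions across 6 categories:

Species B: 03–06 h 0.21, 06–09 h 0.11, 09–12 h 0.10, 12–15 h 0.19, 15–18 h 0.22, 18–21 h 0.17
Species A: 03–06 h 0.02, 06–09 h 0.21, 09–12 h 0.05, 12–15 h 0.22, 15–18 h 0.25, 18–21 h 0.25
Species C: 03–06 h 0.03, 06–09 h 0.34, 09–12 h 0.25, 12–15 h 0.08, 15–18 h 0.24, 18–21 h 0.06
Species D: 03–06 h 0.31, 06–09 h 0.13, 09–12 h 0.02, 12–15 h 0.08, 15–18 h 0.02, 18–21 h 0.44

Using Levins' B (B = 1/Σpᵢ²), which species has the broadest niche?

Σp_Bᵢ² = 0.21² + 0.11² + 0.10² + 0.19² + 0.22² + 0.17² = 0.0441 + 0.0121 + 0.0100 + 0.0361 + 0.0484 + 0.0289 = 0.1796
B_B = 1 / 0.1796 = 5.5679
Σp_Aᵢ² = 0.02² + 0.21² + 0.05² + 0.22² + 0.25² + 0.25² = 0.0004 + 0.0441 + 0.0025 + 0.0484 + 0.0625 + 0.0625 = 0.2204
B_A = 1 / 0.2204 = 4.5372
Σp_Cᵢ² = 0.03² + 0.34² + 0.25² + 0.08² + 0.24² + 0.06² = 0.0009 + 0.1156 + 0.0625 + 0.0064 + 0.0576 + 0.0036 = 0.2466
B_C = 1 / 0.2466 = 4.0552
Σp_Dᵢ² = 0.31² + 0.13² + 0.02² + 0.08² + 0.02² + 0.44² = 0.0961 + 0.0169 + 0.0004 + 0.0064 + 0.0004 + 0.1936 = 0.3138
B_D = 1 / 0.3138 = 3.1867
Highest B → broadest niche (most generalist): Species B (B = 5.57).

Species B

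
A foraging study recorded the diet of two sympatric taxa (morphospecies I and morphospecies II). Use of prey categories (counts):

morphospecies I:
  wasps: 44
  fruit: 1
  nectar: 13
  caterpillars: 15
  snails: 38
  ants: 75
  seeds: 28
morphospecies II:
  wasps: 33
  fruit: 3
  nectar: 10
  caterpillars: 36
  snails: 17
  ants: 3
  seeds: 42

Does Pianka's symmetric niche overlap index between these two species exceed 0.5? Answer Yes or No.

Proportions for morphospecies I (n=214): 44/214=0.2056, 1/214=0.0047, 13/214=0.0607, 15/214=0.0701, 38/214=0.1776, 75/214=0.3505, 28/214=0.1308
Proportions for morphospecies II (n=144): 33/144=0.2292, 3/144=0.0208, 10/144=0.0694, 36/144=0.2500, 17/144=0.1181, 3/144=0.0208, 42/144=0.2917
Σ p₁ᵢp₂ᵢ = 0.047124 + 0.000098 + 0.004213 + 0.017525 + 0.020975 + 0.007290 + 0.038154 = 0.135379
Σp_1ᵢ² = 0.2056² + 0.0047² + 0.0607² + 0.0701² + 0.1776² + 0.3505² + 0.1308² = 0.042271 + 0.000022 + 0.003684 + 0.004914 + 0.031542 + 0.122850 + 0.017109 = 0.222392
Σp_2ᵢ² = 0.2292² + 0.0208² + 0.0694² + 0.2500² + 0.1181² + 0.0208² + 0.2917² = 0.052533 + 0.000433 + 0.004816 + 0.062500 + 0.013948 + 0.000433 + 0.085089 = 0.219752
O = 0.135379 / √(0.222392 × 0.219752) = 0.135379 / 0.2210681 = 0.6124
O = 0.6124 > 0.5 → Yes.

Yes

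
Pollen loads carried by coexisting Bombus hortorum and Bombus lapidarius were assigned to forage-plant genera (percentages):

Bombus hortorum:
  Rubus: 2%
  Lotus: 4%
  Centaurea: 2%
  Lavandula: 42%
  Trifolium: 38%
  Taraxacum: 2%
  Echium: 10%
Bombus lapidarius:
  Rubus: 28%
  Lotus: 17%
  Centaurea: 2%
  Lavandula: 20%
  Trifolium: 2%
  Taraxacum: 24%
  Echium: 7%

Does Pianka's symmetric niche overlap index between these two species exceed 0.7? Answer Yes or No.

Convert percentages to proportions (divide by 100).
Σ p₁ᵢp₂ᵢ = 0.0056 + 0.0068 + 0.0004 + 0.0840 + 0.0076 + 0.0048 + 0.0070 = 0.1162
Σp_1ᵢ² = 0.02² + 0.04² + 0.02² + 0.42² + 0.38² + 0.02² + 0.10² = 0.0004 + 0.0016 + 0.0004 + 0.1764 + 0.1444 + 0.0004 + 0.0100 = 0.3336
Σp_2ᵢ² = 0.28² + 0.17² + 0.02² + 0.20² + 0.02² + 0.24² + 0.07² = 0.0784 + 0.0289 + 0.0004 + 0.0400 + 0.0004 + 0.0576 + 0.0049 = 0.2106
O = 0.1162 / √(0.3336 × 0.2106) = 0.1162 / 0.26506 = 0.4384
O = 0.4384 < 0.7 → No.

No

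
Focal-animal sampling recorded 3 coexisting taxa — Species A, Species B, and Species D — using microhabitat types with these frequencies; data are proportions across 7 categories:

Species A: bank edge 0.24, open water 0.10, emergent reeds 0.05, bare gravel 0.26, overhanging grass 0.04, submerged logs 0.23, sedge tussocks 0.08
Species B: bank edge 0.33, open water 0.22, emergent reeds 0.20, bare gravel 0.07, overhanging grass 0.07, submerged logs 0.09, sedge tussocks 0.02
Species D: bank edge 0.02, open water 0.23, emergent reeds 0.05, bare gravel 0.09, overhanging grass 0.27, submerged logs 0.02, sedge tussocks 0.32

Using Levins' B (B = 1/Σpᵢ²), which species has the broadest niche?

Species A

Σp_Aᵢ² = 0.24² + 0.10² + 0.05² + 0.26² + 0.04² + 0.23² + 0.08² = 0.0576 + 0.0100 + 0.0025 + 0.0676 + 0.0016 + 0.0529 + 0.0064 = 0.1986
B_A = 1 / 0.1986 = 5.0352
Σp_Bᵢ² = 0.33² + 0.22² + 0.20² + 0.07² + 0.07² + 0.09² + 0.02² = 0.1089 + 0.0484 + 0.0400 + 0.0049 + 0.0049 + 0.0081 + 0.0004 = 0.2156
B_B = 1 / 0.2156 = 4.6382
Σp_Dᵢ² = 0.02² + 0.23² + 0.05² + 0.09² + 0.27² + 0.02² + 0.32² = 0.0004 + 0.0529 + 0.0025 + 0.0081 + 0.0729 + 0.0004 + 0.1024 = 0.2396
B_D = 1 / 0.2396 = 4.1736
Highest B → broadest niche (most generalist): Species A (B = 5.04).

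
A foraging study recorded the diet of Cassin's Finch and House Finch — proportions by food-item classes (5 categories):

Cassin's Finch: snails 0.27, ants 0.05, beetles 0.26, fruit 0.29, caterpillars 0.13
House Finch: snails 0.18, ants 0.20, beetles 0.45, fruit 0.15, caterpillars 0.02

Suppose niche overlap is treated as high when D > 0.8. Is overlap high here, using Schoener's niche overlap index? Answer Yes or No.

No

Σ|p₁ᵢ − p₂ᵢ| = 0.09 + 0.15 + 0.19 + 0.14 + 0.11 = 0.68
D = 1 − ½ × 0.68 = 1 − 0.340 = 0.6600
D = 0.6600 < 0.8 → No.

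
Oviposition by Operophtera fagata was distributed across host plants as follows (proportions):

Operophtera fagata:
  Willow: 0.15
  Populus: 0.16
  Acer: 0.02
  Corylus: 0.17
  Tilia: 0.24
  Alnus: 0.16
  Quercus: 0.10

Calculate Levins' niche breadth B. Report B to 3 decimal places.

Σpᵢ² = 0.15² + 0.16² + 0.02² + 0.17² + 0.24² + 0.16² + 0.10² = 0.0225 + 0.0256 + 0.0004 + 0.0289 + 0.0576 + 0.0256 + 0.0100 = 0.1706
B = 1 / 0.1706 = 5.86166

5.862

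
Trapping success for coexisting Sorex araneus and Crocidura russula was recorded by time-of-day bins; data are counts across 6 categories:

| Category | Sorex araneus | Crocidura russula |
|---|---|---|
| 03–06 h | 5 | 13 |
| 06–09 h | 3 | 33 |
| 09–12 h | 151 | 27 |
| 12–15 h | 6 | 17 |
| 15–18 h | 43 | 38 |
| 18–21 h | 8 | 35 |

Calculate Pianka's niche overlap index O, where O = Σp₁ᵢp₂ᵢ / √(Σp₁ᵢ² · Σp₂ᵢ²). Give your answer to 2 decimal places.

Proportions for Sorex araneus (n=216): 5/216=0.0231, 3/216=0.0139, 151/216=0.6991, 6/216=0.0278, 43/216=0.1991, 8/216=0.0370
Proportions for Crocidura russula (n=163): 13/163=0.0798, 33/163=0.2025, 27/163=0.1656, 17/163=0.1043, 38/163=0.2331, 35/163=0.2147
Σ p₁ᵢp₂ᵢ = 0.001843 + 0.002815 + 0.115771 + 0.002900 + 0.046410 + 0.007944 = 0.177683
Σp_1ᵢ² = 0.0231² + 0.0139² + 0.6991² + 0.0278² + 0.1991² + 0.0370² = 0.000534 + 0.000193 + 0.488741 + 0.000773 + 0.039641 + 0.001369 = 0.531251
Σp_2ᵢ² = 0.0798² + 0.2025² + 0.1656² + 0.1043² + 0.2331² + 0.2147² = 0.006368 + 0.041006 + 0.027423 + 0.010878 + 0.054336 + 0.046096 = 0.186107
O = 0.177683 / √(0.531251 × 0.186107) = 0.177683 / 0.3144353 = 0.5651

0.57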